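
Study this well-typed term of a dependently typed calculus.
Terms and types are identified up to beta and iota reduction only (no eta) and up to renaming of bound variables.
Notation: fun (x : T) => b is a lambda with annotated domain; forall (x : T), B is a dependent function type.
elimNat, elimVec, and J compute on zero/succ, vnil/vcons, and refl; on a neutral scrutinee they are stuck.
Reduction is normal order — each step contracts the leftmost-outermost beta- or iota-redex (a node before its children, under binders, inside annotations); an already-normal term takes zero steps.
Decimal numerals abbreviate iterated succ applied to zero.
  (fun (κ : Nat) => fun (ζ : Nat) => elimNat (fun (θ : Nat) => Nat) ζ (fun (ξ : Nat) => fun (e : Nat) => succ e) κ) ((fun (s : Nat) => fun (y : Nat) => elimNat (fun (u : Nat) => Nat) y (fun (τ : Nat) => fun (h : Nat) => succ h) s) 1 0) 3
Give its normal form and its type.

reduced normal form:
  4
the term's type:
  Nat


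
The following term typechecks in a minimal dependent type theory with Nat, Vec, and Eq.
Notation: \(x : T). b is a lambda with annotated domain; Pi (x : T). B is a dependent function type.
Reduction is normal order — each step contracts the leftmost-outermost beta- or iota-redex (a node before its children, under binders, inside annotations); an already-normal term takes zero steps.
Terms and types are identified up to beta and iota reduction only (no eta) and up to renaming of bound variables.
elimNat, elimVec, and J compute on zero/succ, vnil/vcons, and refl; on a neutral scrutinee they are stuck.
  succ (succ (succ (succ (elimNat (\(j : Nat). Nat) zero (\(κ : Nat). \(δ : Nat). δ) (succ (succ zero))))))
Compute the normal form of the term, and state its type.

resulting normal form:
  succ (succ (succ (succ zero)))
the term's type:
  Nat


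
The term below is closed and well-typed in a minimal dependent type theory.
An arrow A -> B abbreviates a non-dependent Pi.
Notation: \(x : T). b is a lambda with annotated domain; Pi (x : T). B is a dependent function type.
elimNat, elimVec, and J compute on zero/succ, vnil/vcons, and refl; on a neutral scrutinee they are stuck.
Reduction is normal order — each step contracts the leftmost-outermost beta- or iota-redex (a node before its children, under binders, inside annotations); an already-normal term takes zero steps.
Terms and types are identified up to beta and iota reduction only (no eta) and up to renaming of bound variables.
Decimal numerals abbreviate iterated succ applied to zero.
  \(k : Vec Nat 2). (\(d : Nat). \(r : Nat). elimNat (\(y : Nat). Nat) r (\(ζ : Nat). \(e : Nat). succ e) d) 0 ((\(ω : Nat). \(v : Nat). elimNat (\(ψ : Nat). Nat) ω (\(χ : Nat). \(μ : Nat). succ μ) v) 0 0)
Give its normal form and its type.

resulting normal form:
  \(k : Vec Nat 2). 0
inferred type:
  Vec Nat 2 -> Nat
observation: the leftmost-outermost redex is a beta-redex, and normalization takes 6 steps.


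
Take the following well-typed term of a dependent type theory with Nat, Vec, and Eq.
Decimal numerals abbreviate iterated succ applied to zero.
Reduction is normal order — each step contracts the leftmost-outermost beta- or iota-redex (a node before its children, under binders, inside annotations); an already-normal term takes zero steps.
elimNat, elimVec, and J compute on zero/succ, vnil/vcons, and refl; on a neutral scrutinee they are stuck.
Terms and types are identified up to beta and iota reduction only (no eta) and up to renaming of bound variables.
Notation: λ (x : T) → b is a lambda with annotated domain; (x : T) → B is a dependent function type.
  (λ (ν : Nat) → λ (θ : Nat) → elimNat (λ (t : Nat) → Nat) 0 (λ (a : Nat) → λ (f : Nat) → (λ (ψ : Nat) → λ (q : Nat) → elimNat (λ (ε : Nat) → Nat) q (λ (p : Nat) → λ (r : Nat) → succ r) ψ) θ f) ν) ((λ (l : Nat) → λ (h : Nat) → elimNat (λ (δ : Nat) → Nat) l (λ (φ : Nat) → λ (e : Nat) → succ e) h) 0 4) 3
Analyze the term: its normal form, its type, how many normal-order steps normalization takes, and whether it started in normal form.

resulting normal form:
  12
the term's type:
  Nat
steps to reach normal form (normal order): 42
already normal: no
first contracted redex: a beta-redex


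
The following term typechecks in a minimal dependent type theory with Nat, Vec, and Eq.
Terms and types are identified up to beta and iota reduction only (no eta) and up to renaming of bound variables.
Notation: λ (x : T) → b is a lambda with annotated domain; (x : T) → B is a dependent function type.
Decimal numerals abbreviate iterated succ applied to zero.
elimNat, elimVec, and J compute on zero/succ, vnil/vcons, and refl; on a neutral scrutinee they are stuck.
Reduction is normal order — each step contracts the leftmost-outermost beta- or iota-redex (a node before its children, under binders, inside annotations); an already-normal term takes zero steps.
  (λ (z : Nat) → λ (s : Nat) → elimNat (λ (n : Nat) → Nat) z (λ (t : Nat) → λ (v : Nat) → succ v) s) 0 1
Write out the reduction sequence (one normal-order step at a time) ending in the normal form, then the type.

reduction (normal order):
  (λ (z : Nat) → λ (s : Nat) → elimNat (λ (n : Nat) → Nat) z (λ (t : Nat) → λ (v : Nat) → succ v) s) 0 1
  ~> (λ (z : Nat) → elimNat (λ (s : Nat) → Nat) 0 (λ (n : Nat) → λ (t : Nat) → succ t) z) 1
  ~> elimNat (λ (z : Nat) → Nat) 0 (λ (s : Nat) → λ (n : Nat) → succ n) 1
  ~> (λ (z : Nat) → λ (s : Nat) → succ s) 0 (elimNat (λ (n : Nat) → Nat) 0 (λ (t : Nat) → λ (v : Nat) → succ v) 0)
  ~> (λ (z : Nat) → succ z) (elimNat (λ (s : Nat) → Nat) 0 (λ (n : Nat) → λ (t : Nat) → succ t) 0)
  ~> succ (elimNat (λ (z : Nat) → Nat) 0 (λ (s : Nat) → λ (n : Nat) → succ n) 0)
  ~> 1
the term's type:
  Nat


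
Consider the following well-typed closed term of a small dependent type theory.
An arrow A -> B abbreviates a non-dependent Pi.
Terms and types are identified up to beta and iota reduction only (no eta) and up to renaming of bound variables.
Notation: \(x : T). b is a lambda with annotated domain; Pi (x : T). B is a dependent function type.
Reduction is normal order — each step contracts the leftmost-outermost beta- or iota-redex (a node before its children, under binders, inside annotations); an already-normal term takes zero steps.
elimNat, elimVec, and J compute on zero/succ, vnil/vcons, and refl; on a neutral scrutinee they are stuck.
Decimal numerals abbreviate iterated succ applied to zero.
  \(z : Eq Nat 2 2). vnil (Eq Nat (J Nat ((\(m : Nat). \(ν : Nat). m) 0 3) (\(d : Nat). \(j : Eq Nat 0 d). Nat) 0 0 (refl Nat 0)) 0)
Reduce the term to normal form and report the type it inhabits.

normal form:
  \(z : Eq Nat 2 2). vnil (Eq Nat 0 0)
type:
  Eq Nat 2 2 -> Vec (Eq Nat 0 0) 0


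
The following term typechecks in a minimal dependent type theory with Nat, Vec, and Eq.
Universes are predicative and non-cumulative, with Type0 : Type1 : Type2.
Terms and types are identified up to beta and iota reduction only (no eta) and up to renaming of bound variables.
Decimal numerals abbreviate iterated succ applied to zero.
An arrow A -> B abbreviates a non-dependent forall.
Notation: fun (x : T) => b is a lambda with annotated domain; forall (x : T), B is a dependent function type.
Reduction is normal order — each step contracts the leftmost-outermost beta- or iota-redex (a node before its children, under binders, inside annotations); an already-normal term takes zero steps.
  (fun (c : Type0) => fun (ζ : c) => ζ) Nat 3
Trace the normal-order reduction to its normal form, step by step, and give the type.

reduction (normal order):
  (fun (c : Type0) => fun (ζ : c) => ζ) Nat 3
  ~> (fun (c : Nat) => c) 3
  ~> 3
type:
  Nat


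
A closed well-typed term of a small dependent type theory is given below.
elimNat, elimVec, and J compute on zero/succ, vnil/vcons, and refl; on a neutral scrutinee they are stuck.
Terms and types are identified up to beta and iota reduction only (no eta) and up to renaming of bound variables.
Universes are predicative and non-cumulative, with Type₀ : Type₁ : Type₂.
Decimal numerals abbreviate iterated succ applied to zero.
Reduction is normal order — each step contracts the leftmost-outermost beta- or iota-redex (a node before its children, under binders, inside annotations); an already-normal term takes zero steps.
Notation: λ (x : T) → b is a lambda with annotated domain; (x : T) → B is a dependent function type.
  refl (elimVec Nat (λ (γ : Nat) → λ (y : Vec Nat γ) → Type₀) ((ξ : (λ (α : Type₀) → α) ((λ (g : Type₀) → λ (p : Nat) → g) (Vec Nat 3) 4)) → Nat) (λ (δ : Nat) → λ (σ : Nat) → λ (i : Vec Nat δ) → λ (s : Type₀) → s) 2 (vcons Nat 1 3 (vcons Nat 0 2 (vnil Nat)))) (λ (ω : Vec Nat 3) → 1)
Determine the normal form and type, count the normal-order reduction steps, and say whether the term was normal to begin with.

normal form:
  refl ((γ : Vec Nat 3) → Nat) (λ (y : Vec Nat 3) → 1)
type:
  Eq ((γ : Vec Nat 3) → Nat) (λ (y : Vec Nat 3) → 1) (λ (ξ : Vec Nat 3) → 1)
normal-order step count: 14
already normal: no
first contracted redex: an elimVec iota-redex


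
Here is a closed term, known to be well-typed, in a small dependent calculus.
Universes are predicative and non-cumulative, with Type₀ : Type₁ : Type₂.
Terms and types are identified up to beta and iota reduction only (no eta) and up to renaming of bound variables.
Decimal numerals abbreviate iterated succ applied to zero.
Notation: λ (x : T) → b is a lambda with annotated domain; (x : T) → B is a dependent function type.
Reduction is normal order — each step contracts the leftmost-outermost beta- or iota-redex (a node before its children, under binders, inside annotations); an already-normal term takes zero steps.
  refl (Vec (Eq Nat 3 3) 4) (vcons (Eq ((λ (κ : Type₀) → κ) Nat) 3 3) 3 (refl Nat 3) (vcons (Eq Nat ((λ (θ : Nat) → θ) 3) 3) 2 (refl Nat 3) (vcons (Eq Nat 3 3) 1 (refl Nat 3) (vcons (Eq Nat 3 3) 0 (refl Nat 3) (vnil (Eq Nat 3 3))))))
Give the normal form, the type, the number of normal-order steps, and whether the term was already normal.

reduced normal form:
  refl (Vec (Eq Nat 3 3) 4) (vcons (Eq Nat 3 3) 3 (refl Nat 3) (vcons (Eq Nat 3 3) 2 (refl Nat 3) (vcons (Eq Nat 3 3) 1 (refl Nat 3) (vcons (Eq Nat 3 3) 0 (refl Nat 3) (vnil (Eq Nat 3 3))))))
type:
  Eq (Vec (Eq Nat 3 3) 4) (vcons (Eq Nat 3 3) 3 (refl Nat 3) (vcons (Eq Nat 3 3) 2 (refl Nat 3) (vcons (Eq Nat 3 3) 1 (refl Nat 3) (vcons (Eq Nat 3 3) 0 (refl Nat 3) (vnil (Eq Nat 3 3)))))) (vcons (Eq Nat 3 3) 3 (refl Nat 3) (vcons (Eq Nat 3 3) 2 (refl Nat 3) (vcons (Eq Nat 3 3) 1 (refl Nat 3) (vcons (Eq Nat 3 3) 0 (refl Nat 3) (vnil (Eq Nat 3 3))))))
normal-order step count: 2
already normal: no
first contracted redex: a beta-redex


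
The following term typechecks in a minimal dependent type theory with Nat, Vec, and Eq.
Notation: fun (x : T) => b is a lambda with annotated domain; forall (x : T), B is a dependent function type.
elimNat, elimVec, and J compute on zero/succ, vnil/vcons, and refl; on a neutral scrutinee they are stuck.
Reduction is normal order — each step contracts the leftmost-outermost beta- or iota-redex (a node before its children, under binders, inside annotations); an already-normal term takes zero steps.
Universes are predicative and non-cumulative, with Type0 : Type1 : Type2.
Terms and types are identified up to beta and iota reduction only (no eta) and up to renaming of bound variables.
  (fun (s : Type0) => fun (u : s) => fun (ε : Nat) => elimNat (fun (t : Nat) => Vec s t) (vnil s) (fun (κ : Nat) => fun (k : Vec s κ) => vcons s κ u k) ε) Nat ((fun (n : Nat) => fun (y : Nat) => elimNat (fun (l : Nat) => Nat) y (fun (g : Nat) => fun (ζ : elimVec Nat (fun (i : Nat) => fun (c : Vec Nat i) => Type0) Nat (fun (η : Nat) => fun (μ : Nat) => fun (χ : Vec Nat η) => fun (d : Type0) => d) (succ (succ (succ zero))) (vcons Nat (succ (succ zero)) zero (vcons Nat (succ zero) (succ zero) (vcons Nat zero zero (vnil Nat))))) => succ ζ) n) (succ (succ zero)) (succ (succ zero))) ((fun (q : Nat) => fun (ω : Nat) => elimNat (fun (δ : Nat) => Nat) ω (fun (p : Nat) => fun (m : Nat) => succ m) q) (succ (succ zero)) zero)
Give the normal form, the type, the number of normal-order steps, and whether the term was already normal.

normal form:
  vcons Nat (succ zero) (succ (succ (succ (succ zero)))) (vcons Nat zero (succ (succ (succ (succ zero)))) (vnil Nat))
the term's type:
  Vec Nat (succ (succ zero))
normal-order step count: 33
already normal: no
first redex: a beta-redex


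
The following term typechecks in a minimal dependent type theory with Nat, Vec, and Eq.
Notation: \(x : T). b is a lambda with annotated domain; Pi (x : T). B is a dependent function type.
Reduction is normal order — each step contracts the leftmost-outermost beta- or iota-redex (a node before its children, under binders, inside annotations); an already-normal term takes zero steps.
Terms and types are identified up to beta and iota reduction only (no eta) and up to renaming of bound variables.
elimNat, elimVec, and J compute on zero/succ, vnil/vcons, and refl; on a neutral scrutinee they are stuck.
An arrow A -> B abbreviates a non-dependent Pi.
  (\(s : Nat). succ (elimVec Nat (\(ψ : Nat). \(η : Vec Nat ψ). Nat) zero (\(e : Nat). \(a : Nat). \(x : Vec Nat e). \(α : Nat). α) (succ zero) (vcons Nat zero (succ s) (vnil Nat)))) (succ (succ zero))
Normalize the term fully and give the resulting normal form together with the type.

reduced normal form:
  succ zero
the term's type:
  Nat


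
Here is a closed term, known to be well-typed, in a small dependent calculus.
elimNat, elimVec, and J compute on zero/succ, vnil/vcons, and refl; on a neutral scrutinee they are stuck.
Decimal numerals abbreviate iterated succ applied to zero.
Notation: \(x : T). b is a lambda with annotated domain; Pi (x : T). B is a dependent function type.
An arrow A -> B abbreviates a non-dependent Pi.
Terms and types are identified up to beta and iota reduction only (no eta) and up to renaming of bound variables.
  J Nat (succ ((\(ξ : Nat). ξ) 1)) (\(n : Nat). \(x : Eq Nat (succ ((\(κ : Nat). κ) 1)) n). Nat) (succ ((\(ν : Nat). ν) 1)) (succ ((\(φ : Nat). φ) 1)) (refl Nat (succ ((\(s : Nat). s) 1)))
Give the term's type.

inferred type:
  Nat


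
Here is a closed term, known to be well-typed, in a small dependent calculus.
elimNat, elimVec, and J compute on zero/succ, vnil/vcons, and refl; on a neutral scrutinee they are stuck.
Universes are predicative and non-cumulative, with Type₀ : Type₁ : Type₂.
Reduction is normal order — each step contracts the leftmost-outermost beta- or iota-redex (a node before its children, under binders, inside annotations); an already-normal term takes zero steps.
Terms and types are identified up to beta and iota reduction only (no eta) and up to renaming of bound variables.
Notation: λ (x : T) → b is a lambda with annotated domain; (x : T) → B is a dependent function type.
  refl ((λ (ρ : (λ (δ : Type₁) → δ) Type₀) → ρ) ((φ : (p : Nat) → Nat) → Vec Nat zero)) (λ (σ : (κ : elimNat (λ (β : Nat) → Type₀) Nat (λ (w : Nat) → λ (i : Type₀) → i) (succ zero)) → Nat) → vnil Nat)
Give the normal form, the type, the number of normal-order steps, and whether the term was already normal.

reduced normal form:
  refl ((ρ : (δ : Nat) → Nat) → Vec Nat zero) (λ (φ : (p : Nat) → Nat) → vnil Nat)
inferred type:
  Eq ((ρ : (δ : Nat) → Nat) → Vec Nat zero) (λ (φ : (p : Nat) → Nat) → vnil Nat) (λ (σ : (κ : Nat) → Nat) → vnil Nat)
steps to reach normal form (normal order): 5
term was already normal: no
first contracted redex: a beta-redex


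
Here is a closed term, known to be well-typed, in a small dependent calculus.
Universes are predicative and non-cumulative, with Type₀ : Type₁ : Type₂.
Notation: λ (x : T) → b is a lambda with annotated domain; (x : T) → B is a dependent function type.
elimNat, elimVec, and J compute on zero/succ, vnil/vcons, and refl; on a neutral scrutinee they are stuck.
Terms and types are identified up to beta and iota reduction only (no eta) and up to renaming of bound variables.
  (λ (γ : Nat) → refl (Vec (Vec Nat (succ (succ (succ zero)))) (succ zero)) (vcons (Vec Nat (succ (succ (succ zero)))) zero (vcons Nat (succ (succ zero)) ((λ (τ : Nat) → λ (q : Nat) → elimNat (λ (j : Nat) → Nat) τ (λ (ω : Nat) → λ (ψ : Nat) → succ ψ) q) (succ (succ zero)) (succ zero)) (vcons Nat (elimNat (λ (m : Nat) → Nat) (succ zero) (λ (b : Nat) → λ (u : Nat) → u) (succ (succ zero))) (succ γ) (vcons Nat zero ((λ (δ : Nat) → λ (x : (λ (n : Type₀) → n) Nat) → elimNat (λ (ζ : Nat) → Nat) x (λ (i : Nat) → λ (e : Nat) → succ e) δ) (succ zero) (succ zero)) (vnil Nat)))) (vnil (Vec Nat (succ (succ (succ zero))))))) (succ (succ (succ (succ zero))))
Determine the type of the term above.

type:
  Eq (Vec (Vec Nat (succ (succ (succ zero)))) (succ zero)) (vcons (Vec Nat (succ (succ (succ zero)))) zero (vcons Nat (succ (succ zero)) (succ (succ (succ zero))) (vcons Nat (succ zero) (succ (succ (succ (succ (succ zero))))) (vcons Nat zero (succ (succ zero)) (vnil Nat)))) (vnil (Vec Nat (succ (succ (succ zero)))))) (vcons (Vec Nat (succ (succ (succ zero)))) zero (vcons Nat (succ (succ zero)) (succ (succ (succ zero))) (vcons Nat (succ zero) (succ (succ (succ (succ (succ zero))))) (vcons Nat zero (succ (succ zero)) (vnil Nat)))) (vnil (Vec Nat (succ (succ (succ zero))))))


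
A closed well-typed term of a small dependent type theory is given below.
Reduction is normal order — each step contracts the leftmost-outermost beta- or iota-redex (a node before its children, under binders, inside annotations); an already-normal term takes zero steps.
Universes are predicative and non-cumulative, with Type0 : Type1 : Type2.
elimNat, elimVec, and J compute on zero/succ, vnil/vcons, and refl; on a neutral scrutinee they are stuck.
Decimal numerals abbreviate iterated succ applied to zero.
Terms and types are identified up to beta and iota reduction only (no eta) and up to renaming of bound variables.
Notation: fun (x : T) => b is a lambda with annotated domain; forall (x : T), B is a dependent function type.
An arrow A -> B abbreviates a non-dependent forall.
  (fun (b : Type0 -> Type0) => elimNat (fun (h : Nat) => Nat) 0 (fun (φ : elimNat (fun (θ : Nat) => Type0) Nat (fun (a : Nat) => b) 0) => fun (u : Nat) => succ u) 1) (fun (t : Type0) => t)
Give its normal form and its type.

resulting normal form:
  1
the term's type:
  Nat
observation: normalization takes exactly 5 steps under the normal-order strategy.


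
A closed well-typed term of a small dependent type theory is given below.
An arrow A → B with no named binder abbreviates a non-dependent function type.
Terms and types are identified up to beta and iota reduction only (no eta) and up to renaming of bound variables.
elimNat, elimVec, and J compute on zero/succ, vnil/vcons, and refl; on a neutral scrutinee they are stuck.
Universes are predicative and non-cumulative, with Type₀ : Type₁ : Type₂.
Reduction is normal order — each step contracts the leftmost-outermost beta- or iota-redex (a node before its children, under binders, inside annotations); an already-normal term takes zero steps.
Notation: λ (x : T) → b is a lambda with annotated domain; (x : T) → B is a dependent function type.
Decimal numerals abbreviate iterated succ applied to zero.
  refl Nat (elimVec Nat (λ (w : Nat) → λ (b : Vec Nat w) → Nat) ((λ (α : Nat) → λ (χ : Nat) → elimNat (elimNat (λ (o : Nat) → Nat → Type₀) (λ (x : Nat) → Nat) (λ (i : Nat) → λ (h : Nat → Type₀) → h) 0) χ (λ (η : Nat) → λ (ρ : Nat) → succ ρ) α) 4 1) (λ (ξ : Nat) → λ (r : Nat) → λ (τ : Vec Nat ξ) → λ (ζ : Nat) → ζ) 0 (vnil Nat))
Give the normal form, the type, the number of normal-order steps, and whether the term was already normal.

reduced normal form:
  refl Nat 5
the term's type:
  Eq Nat 5 5
steps to reach normal form (normal order): 16
term was already normal: no
first redex: an elimVec iota-redex


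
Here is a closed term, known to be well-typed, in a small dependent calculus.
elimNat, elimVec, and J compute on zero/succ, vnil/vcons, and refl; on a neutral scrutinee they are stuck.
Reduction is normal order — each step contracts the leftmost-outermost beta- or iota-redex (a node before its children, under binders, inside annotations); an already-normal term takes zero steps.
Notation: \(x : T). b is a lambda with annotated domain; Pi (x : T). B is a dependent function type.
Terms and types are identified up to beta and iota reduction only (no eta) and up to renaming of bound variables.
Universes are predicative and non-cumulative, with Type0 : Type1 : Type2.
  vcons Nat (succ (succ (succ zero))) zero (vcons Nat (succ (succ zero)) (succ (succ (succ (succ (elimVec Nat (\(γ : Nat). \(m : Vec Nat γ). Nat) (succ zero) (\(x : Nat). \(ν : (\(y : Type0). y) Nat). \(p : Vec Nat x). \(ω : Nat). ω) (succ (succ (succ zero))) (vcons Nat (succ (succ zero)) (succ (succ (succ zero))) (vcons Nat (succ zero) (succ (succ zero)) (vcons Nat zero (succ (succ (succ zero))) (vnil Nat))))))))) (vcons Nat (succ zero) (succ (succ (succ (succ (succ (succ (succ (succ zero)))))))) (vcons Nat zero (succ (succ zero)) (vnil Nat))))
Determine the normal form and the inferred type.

resulting normal form:
  vcons Nat (succ (succ (succ zero))) zero (vcons Nat (succ (succ zero)) (succ (succ (succ (succ (succ zero))))) (vcons Nat (succ zero) (succ (succ (succ (succ (succ (succ (succ (succ zero)))))))) (vcons Nat zero (succ (succ zero)) (vnil Nat))))
inferred type:
  Vec Nat (succ (succ (succ (succ zero))))


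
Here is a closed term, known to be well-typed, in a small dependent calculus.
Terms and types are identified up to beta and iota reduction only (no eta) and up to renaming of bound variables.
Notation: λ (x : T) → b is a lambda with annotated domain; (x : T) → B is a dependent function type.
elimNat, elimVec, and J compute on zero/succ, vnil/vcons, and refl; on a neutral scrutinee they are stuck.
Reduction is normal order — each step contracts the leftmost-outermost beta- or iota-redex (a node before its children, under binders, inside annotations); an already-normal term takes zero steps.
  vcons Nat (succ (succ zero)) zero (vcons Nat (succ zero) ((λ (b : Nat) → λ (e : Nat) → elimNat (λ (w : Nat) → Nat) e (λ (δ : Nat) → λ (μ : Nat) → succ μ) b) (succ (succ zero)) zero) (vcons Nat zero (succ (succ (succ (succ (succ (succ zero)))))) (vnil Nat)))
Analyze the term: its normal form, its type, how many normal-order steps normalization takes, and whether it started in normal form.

normal form:
  vcons Nat (succ (succ zero)) zero (vcons Nat (succ zero) (succ (succ zero)) (vcons Nat zero (succ (succ (succ (succ (succ (succ zero)))))) (vnil Nat)))
inferred type:
  Vec Nat (succ (succ (succ zero)))
normal-order step count: 9
already normal: no
first contracted redex: a beta-redex


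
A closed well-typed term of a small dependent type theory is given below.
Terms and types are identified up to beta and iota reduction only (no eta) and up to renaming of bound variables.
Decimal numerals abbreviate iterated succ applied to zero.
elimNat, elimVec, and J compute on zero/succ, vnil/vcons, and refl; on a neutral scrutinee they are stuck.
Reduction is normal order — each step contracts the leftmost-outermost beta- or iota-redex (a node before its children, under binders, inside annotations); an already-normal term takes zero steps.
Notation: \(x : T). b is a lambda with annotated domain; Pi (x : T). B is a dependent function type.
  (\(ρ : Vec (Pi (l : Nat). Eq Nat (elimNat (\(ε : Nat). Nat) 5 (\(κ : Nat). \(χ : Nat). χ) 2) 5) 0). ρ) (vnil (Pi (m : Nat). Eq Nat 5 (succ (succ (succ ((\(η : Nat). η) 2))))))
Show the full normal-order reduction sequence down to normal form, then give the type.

reduction (normal order):
  (\(ρ : Vec (Pi (l : Nat). Eq Nat (elimNat (\(ε : Nat). Nat) 5 (\(κ : Nat). \(χ : Nat). χ) 2) 5) 0). ρ) (vnil (Pi (m : Nat). Eq Nat 5 (succ (succ (succ ((\(η : Nat). η) 2))))))
  ~> vnil (Pi (ρ : Nat). Eq Nat 5 (succ (succ (succ ((\(l : Nat). l) 2)))))
  ~> vnil (Pi (ρ : Nat). Eq Nat 5 5)
type:
  Vec (Pi (ρ : Nat). Eq Nat 5 5) 0


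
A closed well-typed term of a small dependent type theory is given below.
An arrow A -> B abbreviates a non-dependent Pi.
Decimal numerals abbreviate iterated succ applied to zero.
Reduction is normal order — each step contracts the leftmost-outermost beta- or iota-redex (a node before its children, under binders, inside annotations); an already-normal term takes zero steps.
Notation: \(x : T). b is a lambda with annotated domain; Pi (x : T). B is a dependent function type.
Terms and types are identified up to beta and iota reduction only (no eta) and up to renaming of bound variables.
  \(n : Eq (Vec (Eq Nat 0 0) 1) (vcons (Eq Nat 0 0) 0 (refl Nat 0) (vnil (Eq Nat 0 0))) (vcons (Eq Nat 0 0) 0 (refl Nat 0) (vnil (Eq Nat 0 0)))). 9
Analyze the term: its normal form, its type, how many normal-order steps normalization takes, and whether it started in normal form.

resulting normal form:
  \(n : Eq (Vec (Eq Nat 0 0) 1) (vcons (Eq Nat 0 0) 0 (refl Nat 0) (vnil (Eq Nat 0 0))) (vcons (Eq Nat 0 0) 0 (refl Nat 0) (vnil (Eq Nat 0 0)))). 9
inferred type:
  Eq (Vec (Eq Nat 0 0) 1) (vcons (Eq Nat 0 0) 0 (refl Nat 0) (vnil (Eq Nat 0 0))) (vcons (Eq Nat 0 0) 0 (refl Nat 0) (vnil (Eq Nat 0 0))) -> Nat
normal-order step count: 0
started in normal form: yes


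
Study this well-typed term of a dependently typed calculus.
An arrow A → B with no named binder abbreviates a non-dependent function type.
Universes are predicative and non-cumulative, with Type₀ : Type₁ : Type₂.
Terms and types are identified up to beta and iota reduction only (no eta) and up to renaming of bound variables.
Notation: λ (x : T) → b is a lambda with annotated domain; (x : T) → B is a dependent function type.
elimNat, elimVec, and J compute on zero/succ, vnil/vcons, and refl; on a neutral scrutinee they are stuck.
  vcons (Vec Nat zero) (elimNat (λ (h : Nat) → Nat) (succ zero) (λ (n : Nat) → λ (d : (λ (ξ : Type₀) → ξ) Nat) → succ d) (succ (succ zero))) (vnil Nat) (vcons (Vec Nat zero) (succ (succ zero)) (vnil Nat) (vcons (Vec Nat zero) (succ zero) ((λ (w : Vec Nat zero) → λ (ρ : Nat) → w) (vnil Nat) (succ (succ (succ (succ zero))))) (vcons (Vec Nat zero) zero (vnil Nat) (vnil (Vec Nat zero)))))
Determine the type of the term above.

type:
  Vec (Vec Nat zero) (succ (succ (succ (succ zero))))


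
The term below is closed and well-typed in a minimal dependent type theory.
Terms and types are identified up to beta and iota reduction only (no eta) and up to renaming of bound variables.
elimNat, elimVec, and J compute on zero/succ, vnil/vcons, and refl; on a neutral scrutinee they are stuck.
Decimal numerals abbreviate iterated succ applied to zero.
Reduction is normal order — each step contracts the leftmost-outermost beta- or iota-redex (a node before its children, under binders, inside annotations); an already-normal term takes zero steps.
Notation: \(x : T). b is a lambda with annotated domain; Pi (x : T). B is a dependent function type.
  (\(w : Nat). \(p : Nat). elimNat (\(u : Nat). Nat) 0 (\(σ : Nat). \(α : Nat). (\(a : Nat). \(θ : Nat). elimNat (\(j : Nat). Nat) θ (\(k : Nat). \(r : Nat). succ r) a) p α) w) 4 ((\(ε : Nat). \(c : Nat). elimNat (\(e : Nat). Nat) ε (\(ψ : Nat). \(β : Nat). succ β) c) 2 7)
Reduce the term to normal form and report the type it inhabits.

normal form:
  36
the term's type:
  Nat
observation: 231 normal-order steps separate the term from its normal form.


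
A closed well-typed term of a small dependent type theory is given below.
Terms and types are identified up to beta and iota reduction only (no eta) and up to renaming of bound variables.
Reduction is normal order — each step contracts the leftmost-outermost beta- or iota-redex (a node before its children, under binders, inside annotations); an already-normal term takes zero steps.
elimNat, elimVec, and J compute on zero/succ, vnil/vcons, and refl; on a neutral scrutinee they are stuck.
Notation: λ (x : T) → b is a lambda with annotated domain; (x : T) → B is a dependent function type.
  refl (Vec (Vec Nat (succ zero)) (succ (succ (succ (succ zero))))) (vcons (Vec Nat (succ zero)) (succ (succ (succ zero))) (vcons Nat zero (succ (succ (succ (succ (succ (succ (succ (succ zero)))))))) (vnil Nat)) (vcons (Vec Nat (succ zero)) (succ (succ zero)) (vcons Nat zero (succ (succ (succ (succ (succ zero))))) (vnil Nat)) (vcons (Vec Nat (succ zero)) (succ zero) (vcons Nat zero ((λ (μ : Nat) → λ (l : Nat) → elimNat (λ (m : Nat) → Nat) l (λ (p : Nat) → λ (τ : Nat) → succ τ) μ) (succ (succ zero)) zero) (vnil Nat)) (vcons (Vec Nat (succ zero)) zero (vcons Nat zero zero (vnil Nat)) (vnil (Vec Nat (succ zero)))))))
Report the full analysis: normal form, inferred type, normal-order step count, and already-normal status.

resulting normal form:
  refl (Vec (Vec Nat (succ zero)) (succ (succ (succ (succ zero))))) (vcons (Vec Nat (succ zero)) (succ (succ (succ zero))) (vcons Nat zero (succ (succ (succ (succ (succ (succ (succ (succ zero)))))))) (vnil Nat)) (vcons (Vec Nat (succ zero)) (succ (succ zero)) (vcons Nat zero (succ (succ (succ (succ (succ zero))))) (vnil Nat)) (vcons (Vec Nat (succ zero)) (succ zero) (vcons Nat zero (succ (succ zero)) (vnil Nat)) (vcons (Vec Nat (succ zero)) zero (vcons Nat zero zero (vnil Nat)) (vnil (Vec Nat (succ zero)))))))
inferred type:
  Eq (Vec (Vec Nat (succ zero)) (succ (succ (succ (succ zero))))) (vcons (Vec Nat (succ zero)) (succ (succ (succ zero))) (vcons Nat zero (succ (succ (succ (succ (succ (succ (succ (succ zero)))))))) (vnil Nat)) (vcons (Vec Nat (succ zero)) (succ (succ zero)) (vcons Nat zero (succ (succ (succ (succ (succ zero))))) (vnil Nat)) (vcons (Vec Nat (succ zero)) (succ zero) (vcons Nat zero (succ (succ zero)) (vnil Nat)) (vcons (Vec Nat (succ zero)) zero (vcons Nat zero zero (vnil Nat)) (vnil (Vec Nat (succ zero))))))) (vcons (Vec Nat (succ zero)) (succ (succ (succ zero))) (vcons Nat zero (succ (succ (succ (succ (succ (succ (succ (succ zero)))))))) (vnil Nat)) (vcons (Vec Nat (succ zero)) (succ (succ zero)) (vcons Nat zero (succ (succ (succ (succ (succ zero))))) (vnil Nat)) (vcons (Vec Nat (succ zero)) (succ zero) (vcons Nat zero (succ (succ zero)) (vnil Nat)) (vcons (Vec Nat (succ zero)) zero (vcons Nat zero zero (vnil Nat)) (vnil (Vec Nat (succ zero)))))))
reduction steps (normal order): 9
term was already normal: no
first redex: a beta-redex


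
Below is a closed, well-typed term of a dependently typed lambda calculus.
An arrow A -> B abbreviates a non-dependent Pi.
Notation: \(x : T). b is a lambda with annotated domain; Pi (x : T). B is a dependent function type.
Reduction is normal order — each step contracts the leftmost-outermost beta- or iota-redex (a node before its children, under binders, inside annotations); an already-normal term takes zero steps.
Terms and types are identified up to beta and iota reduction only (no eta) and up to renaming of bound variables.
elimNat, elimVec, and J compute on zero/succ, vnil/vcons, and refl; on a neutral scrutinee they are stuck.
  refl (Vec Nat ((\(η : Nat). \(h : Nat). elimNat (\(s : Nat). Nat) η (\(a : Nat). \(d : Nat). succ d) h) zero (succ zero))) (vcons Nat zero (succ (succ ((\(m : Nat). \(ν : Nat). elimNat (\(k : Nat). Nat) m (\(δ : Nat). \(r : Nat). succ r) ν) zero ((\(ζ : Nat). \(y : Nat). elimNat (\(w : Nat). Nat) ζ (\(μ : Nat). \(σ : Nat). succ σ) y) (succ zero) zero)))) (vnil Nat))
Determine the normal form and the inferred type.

normal form:
  refl (Vec Nat (succ zero)) (vcons Nat zero (succ (succ (succ zero))) (vnil Nat))
inferred type:
  Eq (Vec Nat (succ zero)) (vcons Nat zero (succ (succ (succ zero))) (vnil Nat)) (vcons Nat zero (succ (succ (succ zero))) (vnil Nat))


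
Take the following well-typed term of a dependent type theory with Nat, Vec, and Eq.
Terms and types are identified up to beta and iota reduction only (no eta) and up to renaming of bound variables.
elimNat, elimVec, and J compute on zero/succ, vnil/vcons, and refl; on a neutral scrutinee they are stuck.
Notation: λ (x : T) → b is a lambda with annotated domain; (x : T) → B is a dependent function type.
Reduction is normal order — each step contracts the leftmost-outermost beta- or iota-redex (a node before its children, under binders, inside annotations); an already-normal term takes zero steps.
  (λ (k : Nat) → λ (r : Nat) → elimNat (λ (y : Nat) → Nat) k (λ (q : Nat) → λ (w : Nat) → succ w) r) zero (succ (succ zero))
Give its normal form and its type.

reduced normal form:
  succ (succ zero)
inferred type:
  Nat
observation: reduction starts at a beta-redex, and 9 normal-order steps reach the normal form.


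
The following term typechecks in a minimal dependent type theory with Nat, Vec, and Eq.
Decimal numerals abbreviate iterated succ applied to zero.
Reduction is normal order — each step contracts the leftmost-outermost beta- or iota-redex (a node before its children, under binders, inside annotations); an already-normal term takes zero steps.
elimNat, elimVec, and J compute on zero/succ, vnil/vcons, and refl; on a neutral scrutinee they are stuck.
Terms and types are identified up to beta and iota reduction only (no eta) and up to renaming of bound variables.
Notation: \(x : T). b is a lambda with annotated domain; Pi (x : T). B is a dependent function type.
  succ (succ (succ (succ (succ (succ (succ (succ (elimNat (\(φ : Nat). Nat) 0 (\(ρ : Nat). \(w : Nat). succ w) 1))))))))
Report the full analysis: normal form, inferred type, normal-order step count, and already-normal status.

reduced normal form:
  9
the term's type:
  Nat
reduction steps (normal order): 4
term was already normal: no
first contracted redex: an elimNat iota-redex


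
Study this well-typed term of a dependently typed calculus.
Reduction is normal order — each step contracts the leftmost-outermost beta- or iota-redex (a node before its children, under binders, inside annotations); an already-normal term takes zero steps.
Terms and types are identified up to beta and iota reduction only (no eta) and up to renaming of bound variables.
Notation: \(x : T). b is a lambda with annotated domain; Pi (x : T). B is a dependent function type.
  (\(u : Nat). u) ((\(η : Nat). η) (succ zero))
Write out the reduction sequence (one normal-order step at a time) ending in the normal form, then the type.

reduction (normal order):
  (\(u : Nat). u) ((\(η : Nat). η) (succ zero))
  ~> (\(u : Nat). u) (succ zero)
  ~> succ zero
type:
  Nat


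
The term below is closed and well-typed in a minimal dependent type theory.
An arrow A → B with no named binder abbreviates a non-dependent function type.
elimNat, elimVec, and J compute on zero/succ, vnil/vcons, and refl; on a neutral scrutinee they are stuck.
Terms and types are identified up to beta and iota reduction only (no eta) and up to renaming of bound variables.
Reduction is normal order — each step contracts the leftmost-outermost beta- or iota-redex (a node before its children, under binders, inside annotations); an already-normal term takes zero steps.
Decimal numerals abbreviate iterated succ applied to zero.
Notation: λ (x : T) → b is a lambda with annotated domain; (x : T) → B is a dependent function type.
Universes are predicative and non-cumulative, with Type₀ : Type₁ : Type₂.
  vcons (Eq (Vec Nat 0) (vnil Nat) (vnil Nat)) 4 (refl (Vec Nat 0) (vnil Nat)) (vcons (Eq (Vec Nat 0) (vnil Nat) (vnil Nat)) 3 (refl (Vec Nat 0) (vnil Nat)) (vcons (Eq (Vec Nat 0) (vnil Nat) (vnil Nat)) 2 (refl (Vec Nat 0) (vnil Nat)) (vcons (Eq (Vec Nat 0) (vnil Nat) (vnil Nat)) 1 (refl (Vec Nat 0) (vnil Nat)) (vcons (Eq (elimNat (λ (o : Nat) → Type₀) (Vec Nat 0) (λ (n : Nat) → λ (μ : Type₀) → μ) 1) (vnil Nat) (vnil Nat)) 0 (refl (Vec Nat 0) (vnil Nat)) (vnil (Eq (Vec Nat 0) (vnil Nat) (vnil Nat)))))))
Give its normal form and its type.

resulting normal form:
  vcons (Eq (Vec Nat 0) (vnil Nat) (vnil Nat)) 4 (refl (Vec Nat 0) (vnil Nat)) (vcons (Eq (Vec Nat 0) (vnil Nat) (vnil Nat)) 3 (refl (Vec Nat 0) (vnil Nat)) (vcons (Eq (Vec Nat 0) (vnil Nat) (vnil Nat)) 2 (refl (Vec Nat 0) (vnil Nat)) (vcons (Eq (Vec Nat 0) (vnil Nat) (vnil Nat)) 1 (refl (Vec Nat 0) (vnil Nat)) (vcons (Eq (Vec Nat 0) (vnil Nat) (vnil Nat)) 0 (refl (Vec Nat 0) (vnil Nat)) (vnil (Eq (Vec Nat 0) (vnil Nat) (vnil Nat)))))))
inferred type:
  Vec (Eq (Vec Nat 0) (vnil Nat) (vnil Nat)) 5


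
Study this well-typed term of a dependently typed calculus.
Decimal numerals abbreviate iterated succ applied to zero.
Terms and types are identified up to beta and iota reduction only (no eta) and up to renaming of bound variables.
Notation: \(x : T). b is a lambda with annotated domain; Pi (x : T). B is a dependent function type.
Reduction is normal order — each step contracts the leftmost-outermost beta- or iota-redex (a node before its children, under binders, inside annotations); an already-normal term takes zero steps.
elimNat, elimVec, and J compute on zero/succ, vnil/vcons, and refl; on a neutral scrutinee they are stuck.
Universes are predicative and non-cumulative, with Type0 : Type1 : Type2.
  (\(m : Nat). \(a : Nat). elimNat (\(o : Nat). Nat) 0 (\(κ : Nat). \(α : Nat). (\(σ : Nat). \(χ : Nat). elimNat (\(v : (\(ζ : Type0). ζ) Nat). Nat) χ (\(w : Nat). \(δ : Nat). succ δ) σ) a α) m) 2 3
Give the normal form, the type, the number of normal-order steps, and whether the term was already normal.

reduced normal form:
  6
type:
  Nat
normal-order step count: 33
already normal: no
first redex: a beta-redex


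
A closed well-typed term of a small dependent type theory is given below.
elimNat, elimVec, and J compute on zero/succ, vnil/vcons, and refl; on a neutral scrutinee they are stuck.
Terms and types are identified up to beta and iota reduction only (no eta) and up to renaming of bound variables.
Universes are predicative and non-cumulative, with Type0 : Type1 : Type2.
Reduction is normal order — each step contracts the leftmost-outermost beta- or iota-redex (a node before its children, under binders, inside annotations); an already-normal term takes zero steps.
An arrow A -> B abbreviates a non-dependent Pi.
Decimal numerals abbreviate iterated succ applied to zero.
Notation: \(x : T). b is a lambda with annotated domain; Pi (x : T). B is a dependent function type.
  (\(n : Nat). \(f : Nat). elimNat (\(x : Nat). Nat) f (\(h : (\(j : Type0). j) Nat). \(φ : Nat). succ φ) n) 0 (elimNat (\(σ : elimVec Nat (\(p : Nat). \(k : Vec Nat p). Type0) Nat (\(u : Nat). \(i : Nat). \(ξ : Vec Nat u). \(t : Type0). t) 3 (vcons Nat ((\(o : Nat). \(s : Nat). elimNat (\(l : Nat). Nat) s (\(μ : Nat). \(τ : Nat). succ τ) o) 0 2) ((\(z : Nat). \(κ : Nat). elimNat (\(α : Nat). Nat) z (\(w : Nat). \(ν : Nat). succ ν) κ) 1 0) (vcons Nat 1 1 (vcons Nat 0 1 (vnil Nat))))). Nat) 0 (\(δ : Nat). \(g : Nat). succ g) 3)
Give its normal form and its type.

resulting normal form:
  3
the term's type:
  Nat


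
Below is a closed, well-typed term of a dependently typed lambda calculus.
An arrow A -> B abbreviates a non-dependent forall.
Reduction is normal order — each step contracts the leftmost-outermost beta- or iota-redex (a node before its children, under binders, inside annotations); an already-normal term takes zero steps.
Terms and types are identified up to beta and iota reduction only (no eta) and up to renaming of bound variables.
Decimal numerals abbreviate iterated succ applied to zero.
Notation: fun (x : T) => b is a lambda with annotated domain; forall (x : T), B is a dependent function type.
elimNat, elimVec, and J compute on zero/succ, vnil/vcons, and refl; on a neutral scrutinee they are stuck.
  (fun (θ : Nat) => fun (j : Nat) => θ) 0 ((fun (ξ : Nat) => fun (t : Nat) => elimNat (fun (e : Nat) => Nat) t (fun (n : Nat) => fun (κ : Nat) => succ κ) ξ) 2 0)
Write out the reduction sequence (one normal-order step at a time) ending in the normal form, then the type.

normal-order reduction sequence:
  (fun (θ : Nat) => fun (j : Nat) => θ) 0 ((fun (ξ : Nat) => fun (t : Nat) => elimNat (fun (e : Nat) => Nat) t (fun (n : Nat) => fun (κ : Nat) => succ κ) ξ) 2 0)
  ~> (fun (θ : Nat) => 0) ((fun (j : Nat) => fun (ξ : Nat) => elimNat (fun (t : Nat) => Nat) ξ (fun (e : Nat) => fun (n : Nat) => succ n) j) 2 0)
  ~> 0
inferred type:
  Nat
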